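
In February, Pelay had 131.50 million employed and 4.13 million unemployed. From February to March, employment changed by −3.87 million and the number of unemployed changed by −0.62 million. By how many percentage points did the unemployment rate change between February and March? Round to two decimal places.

February: labor force = 131.50 + 4.13 = 135.63; u = 4.13/135.63 = 3.05%.
March: labor force = 127.63 + 3.51 = 131.14; u = 3.51/131.14 = 2.68%.
Change = 2.68% − 3.05% = −0.37 pp.

The unemployment rate changed by −0.37 percentage points.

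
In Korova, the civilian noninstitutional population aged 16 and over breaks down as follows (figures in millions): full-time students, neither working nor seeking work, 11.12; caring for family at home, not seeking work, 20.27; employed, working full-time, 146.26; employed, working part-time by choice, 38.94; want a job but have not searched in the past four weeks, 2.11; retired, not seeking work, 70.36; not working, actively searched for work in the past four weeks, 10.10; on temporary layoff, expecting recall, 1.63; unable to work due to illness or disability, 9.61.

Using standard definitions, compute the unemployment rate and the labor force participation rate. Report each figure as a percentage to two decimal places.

Unemployment rate ≈ 5.96%; labor force participation rate ≈ 63.44%.

Employed = 146.26 + 38.94 = 185.20 million.
Unemployed = 10.10 + 1.63 = 11.73 million (jobless and actively searching, or on temporary layoff).
Labor force = 185.20 + 11.73 = 196.93 million.
Not in labor force = 11.12 + 20.27 + 2.11 + 70.36 + 9.61 = 113.47 million (those not working and not actively searching are outside the labor force — including those who want a job but have given up searching).
Civilian working-age population = 196.93 + 113.47 = 310.40 million.
Unemployment rate = 11.73 / 196.93 = 5.96%.
Labor force participation rate = 196.93 / 310.40 = 63.44%.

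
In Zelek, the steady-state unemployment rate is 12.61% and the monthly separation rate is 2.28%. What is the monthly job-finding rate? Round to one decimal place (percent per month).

Job-finding rate ≈ 15.8% per month.

From u* = s/(s+f): f = s·(1−u)/u.
f = 2.28 × (1 − 0.1261) / 0.1261 = 1.9925 / 0.1261 ≈ 15.8% per month.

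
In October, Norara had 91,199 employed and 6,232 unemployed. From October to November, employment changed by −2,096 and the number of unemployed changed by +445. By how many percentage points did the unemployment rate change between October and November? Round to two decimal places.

The unemployment rate changed by +0.57 percentage points.

October: labor force = 91,199 + 6,232 = 97,431; u = 6,232/97,431 = 6.40%.
November: labor force = 89,103 + 6,677 = 95,780; u = 6,677/95,780 = 6.97%.
Change = 6.97% − 6.40% = +0.57 pp.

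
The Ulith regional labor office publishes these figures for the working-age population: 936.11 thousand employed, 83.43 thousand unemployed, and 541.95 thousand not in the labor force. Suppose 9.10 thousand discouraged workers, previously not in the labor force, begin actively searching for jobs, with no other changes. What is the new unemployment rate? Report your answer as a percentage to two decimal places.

Initially, labor force = 936.11 + 83.43 = 1,019.54 thousand, so u = 83.43/1,019.54 = 8.18%.
After the change, unemployed and labor force both rise by 9.10 → E = 936.11, U = 92.53, labor force = 1,028.64 thousand.
New unemployment rate = 92.53 / 1,028.64 = 9.00%.

New unemployment rate ≈ 9.00%.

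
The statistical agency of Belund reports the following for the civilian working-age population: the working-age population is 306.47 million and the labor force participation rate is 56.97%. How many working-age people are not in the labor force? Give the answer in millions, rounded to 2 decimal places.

About 131.87 million are not in the labor force.

Share not in the labor force = 1 − 0.5697 = 0.4303.
Not in labor force = 0.4303 × 306.47 ≈ 131.87 million.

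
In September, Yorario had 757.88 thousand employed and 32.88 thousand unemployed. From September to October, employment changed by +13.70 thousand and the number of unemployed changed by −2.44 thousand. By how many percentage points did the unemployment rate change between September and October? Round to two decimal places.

The unemployment rate changed by −0.36 percentage points.

September: labor force = 757.88 + 32.88 = 790.76; u = 32.88/790.76 = 4.16%.
October: labor force = 771.58 + 30.44 = 802.02; u = 30.44/802.02 = 3.80%.
Change = 3.80% − 4.16% = −0.36 pp.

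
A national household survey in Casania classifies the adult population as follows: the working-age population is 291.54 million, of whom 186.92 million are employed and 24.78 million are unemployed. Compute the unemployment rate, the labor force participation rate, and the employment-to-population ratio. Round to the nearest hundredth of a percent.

Unemployment rate ≈ 11.71%; labor force participation rate ≈ 72.61%; employment-population ratio ≈ 64.11%.

Labor force = employed + unemployed = 186.92 + 24.78 = 211.70 million.
Unemployment rate = 24.78 / 211.70 = 11.71%.
Labor force participation rate = 211.70 / 291.54 = 72.61%.
Employment-population ratio = 186.92 / 291.54 = 64.11%.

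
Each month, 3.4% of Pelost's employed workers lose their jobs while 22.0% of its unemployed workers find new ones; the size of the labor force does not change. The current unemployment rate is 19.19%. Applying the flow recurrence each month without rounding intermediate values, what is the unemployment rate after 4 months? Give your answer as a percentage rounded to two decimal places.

With a fixed labor force, u_{t+1} = u_t + s·(1−u_t) − f·u_t = u_t·(1−s−f) + s.
Here 1−s−f = 0.746 and s = 0.034.
u_1 = 0.191900 × 0.746 + 0.034 = 0.177157.
u_2 = 0.177157 × 0.746 + 0.034 = 0.166159.
u_3 = 0.166159 × 0.746 + 0.034 = 0.157955.
u_4 = 0.157955 × 0.746 + 0.034 = 0.151834.

Unemployment rate after four months ≈ 15.18%.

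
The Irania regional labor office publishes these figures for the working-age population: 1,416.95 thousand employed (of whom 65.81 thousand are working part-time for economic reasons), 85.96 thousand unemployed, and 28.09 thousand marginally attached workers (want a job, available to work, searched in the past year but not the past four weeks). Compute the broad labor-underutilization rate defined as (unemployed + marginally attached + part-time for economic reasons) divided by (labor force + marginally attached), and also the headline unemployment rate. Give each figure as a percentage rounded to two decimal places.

Labor force = 1,416.95 + 85.96 = 1,502.91 thousand.
Numerator = 85.96 + 28.09 + 65.81 = 179.86 thousand.
Denominator = 1,502.91 + 28.09 = 1,531.00 thousand.
Broad rate = 179.86 / 1,531.00 = 11.75%.
Headline unemployment rate = 85.96 / 1,502.91 = 5.72%.

Broad underutilization rate ≈ 11.75%; headline unemployment rate ≈ 5.72%.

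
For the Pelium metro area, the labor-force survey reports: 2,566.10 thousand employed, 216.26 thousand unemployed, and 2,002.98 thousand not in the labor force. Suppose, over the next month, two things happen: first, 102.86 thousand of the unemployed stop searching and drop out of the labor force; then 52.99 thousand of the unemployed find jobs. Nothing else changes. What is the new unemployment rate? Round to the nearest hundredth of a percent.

Initially, labor force = 2,566.10 + 216.26 = 2,782.36 thousand, so u = 216.26/2,782.36 = 7.77%.
After the first change, unemployed and labor force both fall by 102.86 → E = 2,566.10, U = 113.40, labor force = 2,679.50 thousand.
After the second change, unemployed falls and employed rises by 52.99; labor force unchanged → E = 2,619.09, U = 60.41, labor force = 2,679.50 thousand.
New unemployment rate = 60.41 / 2,679.50 = 2.25%.

New unemployment rate ≈ 2.25%.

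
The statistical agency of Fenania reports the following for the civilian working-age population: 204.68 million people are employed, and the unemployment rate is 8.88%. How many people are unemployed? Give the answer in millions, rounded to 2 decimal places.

About 19.95 million are unemployed.

Let U be the number unemployed. The labor force is E + U, and U/(E+U) = 0.0888.
So U = 0.0888 × 204.68 / (1 − 0.0888) = 18.1756 / 0.9112 ≈ 19.95 million.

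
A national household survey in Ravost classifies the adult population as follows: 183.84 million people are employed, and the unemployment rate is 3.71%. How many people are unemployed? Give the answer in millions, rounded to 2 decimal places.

Let U be the number unemployed. The labor force is E + U, and U/(E+U) = 0.0371.
So U = 0.0371 × 183.84 / (1 − 0.0371) = 6.8205 / 0.9629 ≈ 7.08 million.

About 7.08 million are unemployed.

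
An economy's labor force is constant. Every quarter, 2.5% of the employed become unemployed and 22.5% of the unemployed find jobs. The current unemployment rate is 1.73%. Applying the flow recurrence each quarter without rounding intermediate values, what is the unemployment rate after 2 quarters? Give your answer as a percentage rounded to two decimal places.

With a fixed labor force, u_{t+1} = u_t + s·(1−u_t) − f·u_t = u_t·(1−s−f) + s.
Here 1−s−f = 0.750 and s = 0.025.
u_1 = 0.017300 × 0.750 + 0.025 = 0.037975.
u_2 = 0.037975 × 0.750 + 0.025 = 0.053481.

Unemployment rate after two quarters ≈ 5.35%.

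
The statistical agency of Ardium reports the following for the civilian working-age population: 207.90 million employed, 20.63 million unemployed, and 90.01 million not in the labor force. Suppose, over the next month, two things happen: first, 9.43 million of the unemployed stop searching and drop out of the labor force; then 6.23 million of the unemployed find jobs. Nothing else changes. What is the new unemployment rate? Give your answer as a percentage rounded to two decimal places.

New unemployment rate ≈ 2.27%.

Initially, labor force = 207.90 + 20.63 = 228.53 million, so u = 20.63/228.53 = 9.03%.
After the first change, unemployed and labor force both fall by 9.43 → E = 207.90, U = 11.20, labor force = 219.10 million.
After the second change, unemployed falls and employed rises by 6.23; labor force unchanged → E = 214.13, U = 4.97, labor force = 219.10 million.
New unemployment rate = 4.97 / 219.10 = 2.27%.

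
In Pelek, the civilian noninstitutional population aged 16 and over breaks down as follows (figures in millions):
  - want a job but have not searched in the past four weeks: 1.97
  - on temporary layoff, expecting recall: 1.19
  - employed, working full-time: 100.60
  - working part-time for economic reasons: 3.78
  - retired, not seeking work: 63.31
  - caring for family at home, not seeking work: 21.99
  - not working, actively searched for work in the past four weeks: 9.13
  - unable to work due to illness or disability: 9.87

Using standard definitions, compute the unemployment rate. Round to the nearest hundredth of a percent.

Employed = 100.60 + 3.78 = 104.38 million (anyone who worked, including part-time for economic reasons, counts as employed).
Unemployed = 1.19 + 9.13 = 10.32 million (jobless and actively searching, or on temporary layoff).
Labor force = 104.38 + 10.32 = 114.70 million.
Unemployment rate = 10.32 / 114.70 = 9.00%.

Unemployment rate ≈ 9.00%.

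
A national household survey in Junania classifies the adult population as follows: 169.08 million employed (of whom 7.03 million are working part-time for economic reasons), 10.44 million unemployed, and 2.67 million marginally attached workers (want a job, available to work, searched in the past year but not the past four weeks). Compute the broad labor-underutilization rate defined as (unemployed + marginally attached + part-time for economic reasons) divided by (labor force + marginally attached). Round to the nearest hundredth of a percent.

Labor force = 169.08 + 10.44 = 179.52 million.
Numerator = 10.44 + 2.67 + 7.03 = 20.14 million.
Denominator = 179.52 + 2.67 = 182.19 million.
Broad rate = 20.14 / 182.19 = 11.05%.

Broad underutilization rate ≈ 11.05%.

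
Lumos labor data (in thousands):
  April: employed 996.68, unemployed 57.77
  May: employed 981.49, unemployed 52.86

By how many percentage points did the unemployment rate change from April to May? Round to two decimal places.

April: labor force = 996.68 + 57.77 = 1,054.45; u = 57.77/1,054.45 = 5.48%.
May: labor force = 981.49 + 52.86 = 1,034.35; u = 52.86/1,034.35 = 5.11%.
Change = 5.11% − 5.48% = −0.37 pp.

The unemployment rate changed by −0.37 percentage points.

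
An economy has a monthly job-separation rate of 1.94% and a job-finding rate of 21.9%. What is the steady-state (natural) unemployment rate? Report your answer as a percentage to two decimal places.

Steady-state unemployment rate ≈ 8.14%.

At steady state the flows balance: s·E = f·U, so U/(E+U) = s/(s+f).
u* = 1.94 / (1.94 + 21.9) = 1.94 / 23.84 = 8.14%.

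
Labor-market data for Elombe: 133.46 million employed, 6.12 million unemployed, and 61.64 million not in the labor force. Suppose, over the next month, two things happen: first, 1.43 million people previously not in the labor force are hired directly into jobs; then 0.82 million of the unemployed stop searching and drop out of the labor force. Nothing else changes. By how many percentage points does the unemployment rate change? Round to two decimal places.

The unemployment rate changes by −0.60 percentage points.

Initially, labor force = 133.46 + 6.12 = 139.58 million, so u = 6.12/139.58 = 4.38%.
After the first change, employed and labor force both rise by 1.43; unemployed unchanged → E = 134.89, U = 6.12, labor force = 141.01 million.
After the second change, unemployed and labor force both fall by 0.82 → E = 134.89, U = 5.30, labor force = 140.19 million.
New unemployment rate = 5.30 / 140.19 = 3.78%.
Change = 3.78% − 4.38% = −0.60 percentage points.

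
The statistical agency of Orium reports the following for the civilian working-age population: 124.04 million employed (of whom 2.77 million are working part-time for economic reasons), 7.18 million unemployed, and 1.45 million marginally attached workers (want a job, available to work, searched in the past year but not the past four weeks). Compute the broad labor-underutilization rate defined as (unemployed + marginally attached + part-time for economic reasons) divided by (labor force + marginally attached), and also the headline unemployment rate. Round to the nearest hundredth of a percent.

Broad underutilization rate ≈ 8.59%; headline unemployment rate ≈ 5.47%.

Labor force = 124.04 + 7.18 = 131.22 million.
Numerator = 7.18 + 1.45 + 2.77 = 11.40 million.
Denominator = 131.22 + 1.45 = 132.67 million.
Broad rate = 11.40 / 132.67 = 8.59%.
Headline unemployment rate = 7.18 / 131.22 = 5.47%.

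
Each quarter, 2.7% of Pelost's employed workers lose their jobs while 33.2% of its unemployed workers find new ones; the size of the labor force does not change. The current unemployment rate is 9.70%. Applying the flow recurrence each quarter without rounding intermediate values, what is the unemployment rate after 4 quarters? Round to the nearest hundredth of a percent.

Unemployment rate after four quarters ≈ 7.89%.

With a fixed labor force, u_{t+1} = u_t + s·(1−u_t) − f·u_t = u_t·(1−s−f) + s.
Here 1−s−f = 0.641 and s = 0.027.
u_1 = 0.097000 × 0.641 + 0.027 = 0.089177.
u_2 = 0.089177 × 0.641 + 0.027 = 0.084162.
u_3 = 0.084162 × 0.641 + 0.027 = 0.080948.
u_4 = 0.080948 × 0.641 + 0.027 = 0.078888.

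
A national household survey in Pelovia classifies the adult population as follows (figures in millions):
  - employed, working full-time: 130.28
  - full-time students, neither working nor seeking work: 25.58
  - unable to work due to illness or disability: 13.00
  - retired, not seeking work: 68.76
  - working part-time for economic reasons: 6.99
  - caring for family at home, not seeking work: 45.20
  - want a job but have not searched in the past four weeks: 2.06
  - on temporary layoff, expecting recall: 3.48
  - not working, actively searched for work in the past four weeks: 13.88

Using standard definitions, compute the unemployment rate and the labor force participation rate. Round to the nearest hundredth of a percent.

Unemployment rate ≈ 11.23%; labor force participation rate ≈ 50.00%.

Employed = 130.28 + 6.99 = 137.27 million (anyone who worked, including part-time for economic reasons, counts as employed).
Unemployed = 3.48 + 13.88 = 17.36 million (jobless and actively searching, or on temporary layoff).
Labor force = 137.27 + 17.36 = 154.63 million.
Not in labor force = 25.58 + 13.00 + 68.76 + 45.20 + 2.06 = 154.60 million (those not working and not actively searching are outside the labor force — including those who want a job but have given up searching).
Civilian working-age population = 154.63 + 154.60 = 309.23 million.
Unemployment rate = 17.36 / 154.63 = 11.23%.
Labor force participation rate = 154.63 / 309.23 = 50.00%.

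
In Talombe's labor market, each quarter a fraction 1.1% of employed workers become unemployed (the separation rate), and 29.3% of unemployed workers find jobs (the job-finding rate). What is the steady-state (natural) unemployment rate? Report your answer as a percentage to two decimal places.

At steady state the flows balance: s·E = f·U, so U/(E+U) = s/(s+f).
u* = 1.1 / (1.1 + 29.3) = 1.1 / 30.40 = 3.62%.

Steady-state unemployment rate ≈ 3.62%.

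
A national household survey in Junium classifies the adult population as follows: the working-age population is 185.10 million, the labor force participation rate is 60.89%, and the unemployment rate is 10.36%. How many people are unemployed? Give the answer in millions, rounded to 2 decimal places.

Labor force = 0.6089 × 185.10 = 112.71 million.
Unemployed = 0.1036 × 112.71 ≈ 11.68 million.

About 11.68 million are unemployed.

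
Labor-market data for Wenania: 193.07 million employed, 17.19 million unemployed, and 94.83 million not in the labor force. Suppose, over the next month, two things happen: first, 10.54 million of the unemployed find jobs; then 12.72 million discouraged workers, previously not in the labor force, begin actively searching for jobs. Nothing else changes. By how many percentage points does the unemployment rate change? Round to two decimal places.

The unemployment rate changes by +0.51 percentage points.

Initially, labor force = 193.07 + 17.19 = 210.26 million, so u = 17.19/210.26 = 8.18%.
After the first change, unemployed falls and employed rises by 10.54; labor force unchanged → E = 203.61, U = 6.65, labor force = 210.26 million.
After the second change, unemployed and labor force both rise by 12.72 → E = 203.61, U = 19.37, labor force = 222.98 million.
New unemployment rate = 19.37 / 222.98 = 8.69%.
Change = 8.69% − 8.18% = +0.51 percentage points.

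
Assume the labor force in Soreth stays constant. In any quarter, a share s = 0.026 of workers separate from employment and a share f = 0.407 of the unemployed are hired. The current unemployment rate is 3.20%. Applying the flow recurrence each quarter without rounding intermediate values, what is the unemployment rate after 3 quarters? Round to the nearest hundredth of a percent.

With a fixed labor force, u_{t+1} = u_t + s·(1−u_t) − f·u_t = u_t·(1−s−f) + s.
Here 1−s−f = 0.567 and s = 0.026.
u_1 = 0.032000 × 0.567 + 0.026 = 0.044144.
u_2 = 0.044144 × 0.567 + 0.026 = 0.051030.
u_3 = 0.051030 × 0.567 + 0.026 = 0.054934.

Unemployment rate after three quarters ≈ 5.49%.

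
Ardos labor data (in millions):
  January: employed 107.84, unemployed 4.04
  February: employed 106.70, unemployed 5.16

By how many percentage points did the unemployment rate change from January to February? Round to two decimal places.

The unemployment rate changed by +1.00 percentage points.

January: labor force = 107.84 + 4.04 = 111.88; u = 4.04/111.88 = 3.61%.
February: labor force = 106.70 + 5.16 = 111.86; u = 5.16/111.86 = 4.61%.
Change = 4.61% − 3.61% = +1.00 pp.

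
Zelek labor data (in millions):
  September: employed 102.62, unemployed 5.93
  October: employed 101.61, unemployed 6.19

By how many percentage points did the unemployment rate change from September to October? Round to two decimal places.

The unemployment rate changed by +0.28 percentage points.

September: labor force = 102.62 + 5.93 = 108.55; u = 5.93/108.55 = 5.46%.
October: labor force = 101.61 + 6.19 = 107.80; u = 6.19/107.80 = 5.74%.
Change = 5.74% − 5.46% = +0.28 pp.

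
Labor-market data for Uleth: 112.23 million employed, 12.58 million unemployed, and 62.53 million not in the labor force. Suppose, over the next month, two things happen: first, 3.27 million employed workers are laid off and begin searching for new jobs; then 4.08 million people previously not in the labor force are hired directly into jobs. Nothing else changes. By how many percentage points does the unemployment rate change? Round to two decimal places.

Initially, labor force = 112.23 + 12.58 = 124.81 million, so u = 12.58/124.81 = 10.08%.
After the first change, employed falls and unemployed rises by 3.27; labor force unchanged → E = 108.96, U = 15.85, labor force = 124.81 million.
After the second change, employed and labor force both rise by 4.08; unemployed unchanged → E = 113.04, U = 15.85, labor force = 128.89 million.
New unemployment rate = 15.85 / 128.89 = 12.30%.
Change = 12.30% − 10.08% = +2.22 percentage points.

The unemployment rate changes by +2.22 percentage points.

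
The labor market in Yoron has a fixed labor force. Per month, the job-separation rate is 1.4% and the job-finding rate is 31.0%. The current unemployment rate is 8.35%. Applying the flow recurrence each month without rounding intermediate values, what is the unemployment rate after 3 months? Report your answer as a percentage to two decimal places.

With a fixed labor force, u_{t+1} = u_t + s·(1−u_t) − f·u_t = u_t·(1−s−f) + s.
Here 1−s−f = 0.676 and s = 0.014.
u_1 = 0.083500 × 0.676 + 0.014 = 0.070446.
u_2 = 0.070446 × 0.676 + 0.014 = 0.061621.
u_3 = 0.061621 × 0.676 + 0.014 = 0.055656.

Unemployment rate after three months ≈ 5.57%.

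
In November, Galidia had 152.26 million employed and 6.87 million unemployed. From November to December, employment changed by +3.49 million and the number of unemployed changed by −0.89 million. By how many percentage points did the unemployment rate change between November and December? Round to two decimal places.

The unemployment rate changed by −0.62 percentage points.

November: labor force = 152.26 + 6.87 = 159.13; u = 6.87/159.13 = 4.32%.
December: labor force = 155.75 + 5.98 = 161.73; u = 5.98/161.73 = 3.70%.
Change = 3.70% − 4.32% = −0.62 pp.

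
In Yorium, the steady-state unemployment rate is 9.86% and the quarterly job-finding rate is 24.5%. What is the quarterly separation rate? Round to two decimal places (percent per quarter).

Separation rate ≈ 2.68% per quarter.

From u* = s/(s+f): s = u·f/(1−u).
s = 0.0986 × 24.5 / (1 − 0.0986) = 2.4157 / 0.9014 ≈ 2.68% per quarter.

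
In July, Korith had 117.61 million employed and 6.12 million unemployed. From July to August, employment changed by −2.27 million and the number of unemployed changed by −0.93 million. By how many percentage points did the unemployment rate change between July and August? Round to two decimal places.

July: labor force = 117.61 + 6.12 = 123.73; u = 6.12/123.73 = 4.95%.
August: labor force = 115.34 + 5.19 = 120.53; u = 5.19/120.53 = 4.31%.
Change = 4.31% − 4.95% = −0.64 pp.

The unemployment rate changed by −0.64 percentage points.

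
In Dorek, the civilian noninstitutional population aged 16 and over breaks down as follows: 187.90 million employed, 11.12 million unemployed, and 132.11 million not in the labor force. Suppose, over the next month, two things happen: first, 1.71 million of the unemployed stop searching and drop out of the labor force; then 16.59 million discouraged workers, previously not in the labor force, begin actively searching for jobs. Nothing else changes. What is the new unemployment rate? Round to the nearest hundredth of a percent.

New unemployment rate ≈ 12.16%.

Initially, labor force = 187.90 + 11.12 = 199.02 million, so u = 11.12/199.02 = 5.59%.
After the first change, unemployed and labor force both fall by 1.71 → E = 187.90, U = 9.41, labor force = 197.31 million.
After the second change, unemployed and labor force both rise by 16.59 → E = 187.90, U = 26.00, labor force = 213.90 million.
New unemployment rate = 26.00 / 213.90 = 12.16%.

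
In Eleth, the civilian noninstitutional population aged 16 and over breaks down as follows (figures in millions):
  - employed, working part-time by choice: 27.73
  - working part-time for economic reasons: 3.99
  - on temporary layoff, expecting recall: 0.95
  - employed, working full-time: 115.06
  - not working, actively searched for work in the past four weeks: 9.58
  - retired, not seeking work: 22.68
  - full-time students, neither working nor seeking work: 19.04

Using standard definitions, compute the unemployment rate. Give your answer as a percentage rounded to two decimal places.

Employed = 27.73 + 3.99 + 115.06 = 146.78 million (anyone who worked, including part-time for economic reasons, counts as employed).
Unemployed = 0.95 + 9.58 = 10.53 million (jobless and actively searching, or on temporary layoff).
Labor force = 146.78 + 10.53 = 157.31 million.
Unemployment rate = 10.53 / 157.31 = 6.69%.

Unemployment rate ≈ 6.69%.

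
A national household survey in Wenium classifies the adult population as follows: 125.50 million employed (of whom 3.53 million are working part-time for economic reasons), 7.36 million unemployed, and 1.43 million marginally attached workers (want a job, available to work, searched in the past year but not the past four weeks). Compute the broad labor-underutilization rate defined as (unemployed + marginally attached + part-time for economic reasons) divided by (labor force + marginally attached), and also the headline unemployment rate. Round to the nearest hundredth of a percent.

Broad underutilization rate ≈ 9.17%; headline unemployment rate ≈ 5.54%.

Labor force = 125.50 + 7.36 = 132.86 million.
Numerator = 7.36 + 1.43 + 3.53 = 12.32 million.
Denominator = 132.86 + 1.43 = 134.29 million.
Broad rate = 12.32 / 134.29 = 9.17%.
Headline unemployment rate = 7.36 / 132.86 = 5.54%.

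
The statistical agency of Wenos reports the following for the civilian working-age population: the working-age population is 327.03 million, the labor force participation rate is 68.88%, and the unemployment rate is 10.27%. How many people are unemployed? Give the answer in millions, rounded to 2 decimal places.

Labor force = 0.6888 × 327.03 = 225.26 million.
Unemployed = 0.1027 × 225.26 ≈ 23.13 million.

About 23.13 million are unemployed.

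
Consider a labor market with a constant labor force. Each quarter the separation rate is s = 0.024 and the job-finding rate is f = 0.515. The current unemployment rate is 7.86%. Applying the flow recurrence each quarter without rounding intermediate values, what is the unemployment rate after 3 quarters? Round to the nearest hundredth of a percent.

With a fixed labor force, u_{t+1} = u_t + s·(1−u_t) − f·u_t = u_t·(1−s−f) + s.
Here 1−s−f = 0.461 and s = 0.024.
u_1 = 0.078600 × 0.461 + 0.024 = 0.060235.
u_2 = 0.060235 × 0.461 + 0.024 = 0.051768.
u_3 = 0.051768 × 0.461 + 0.024 = 0.047865.

Unemployment rate after three quarters ≈ 4.79%.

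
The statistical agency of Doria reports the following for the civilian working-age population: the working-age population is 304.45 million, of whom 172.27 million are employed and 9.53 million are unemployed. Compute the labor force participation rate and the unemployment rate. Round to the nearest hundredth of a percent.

Labor force = employed + unemployed = 172.27 + 9.53 = 181.80 million.
Unemployment rate = 9.53 / 181.80 = 5.24%.
Labor force participation rate = 181.80 / 304.45 = 59.71%.

Labor force participation rate ≈ 59.71%; unemployment rate ≈ 5.24%.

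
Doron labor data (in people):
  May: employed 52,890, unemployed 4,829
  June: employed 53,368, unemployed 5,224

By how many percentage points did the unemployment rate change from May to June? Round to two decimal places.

The unemployment rate changed by +0.55 percentage points.

May: labor force = 52,890 + 4,829 = 57,719; u = 4,829/57,719 = 8.37%.
June: labor force = 53,368 + 5,224 = 58,592; u = 5,224/58,592 = 8.92%.
Change = 8.92% − 8.37% = +0.55 pp.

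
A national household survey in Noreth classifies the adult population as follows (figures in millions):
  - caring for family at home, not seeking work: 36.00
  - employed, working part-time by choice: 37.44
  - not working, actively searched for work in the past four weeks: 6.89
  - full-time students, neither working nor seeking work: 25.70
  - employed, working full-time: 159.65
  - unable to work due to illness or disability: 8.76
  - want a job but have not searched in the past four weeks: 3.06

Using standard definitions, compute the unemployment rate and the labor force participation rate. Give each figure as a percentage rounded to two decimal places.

Employed = 37.44 + 159.65 = 197.09 million.
Unemployed = 6.89 million.
Labor force = 197.09 + 6.89 = 203.98 million.
Not in labor force = 36.00 + 25.70 + 8.76 + 3.06 = 73.52 million (those not working and not actively searching are outside the labor force — including those who want a job but have given up searching).
Civilian working-age population = 203.98 + 73.52 = 277.50 million.
Unemployment rate = 6.89 / 203.98 = 3.38%.
Labor force participation rate = 203.98 / 277.50 = 73.51%.

Unemployment rate ≈ 3.38%; labor force participation rate ≈ 73.51%.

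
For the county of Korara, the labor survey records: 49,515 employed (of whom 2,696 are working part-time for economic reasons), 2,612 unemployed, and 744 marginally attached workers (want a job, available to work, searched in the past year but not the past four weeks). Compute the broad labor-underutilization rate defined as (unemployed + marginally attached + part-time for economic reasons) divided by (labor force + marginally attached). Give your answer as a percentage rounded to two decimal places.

Labor force = 49,515 + 2,612 = 52,127.
Numerator = 2,612 + 744 + 2,696 = 6,052.
Denominator = 52,127 + 744 = 52,871.
Broad rate = 6,052 / 52,871 = 11.45%.

Broad underutilization rate ≈ 11.45%.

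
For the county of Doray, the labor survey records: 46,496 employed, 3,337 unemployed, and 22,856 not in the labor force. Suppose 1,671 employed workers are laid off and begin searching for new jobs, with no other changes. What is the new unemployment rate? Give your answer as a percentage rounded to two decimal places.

Initially, labor force = 46,496 + 3,337 = 49,833, so u = 3,337/49,833 = 6.70%.
After the change, employed falls and unemployed rises by 1,671; labor force unchanged → E = 44,825, U = 5,008, labor force = 49,833.
New unemployment rate = 5,008 / 49,833 = 10.05%.

New unemployment rate ≈ 10.05%.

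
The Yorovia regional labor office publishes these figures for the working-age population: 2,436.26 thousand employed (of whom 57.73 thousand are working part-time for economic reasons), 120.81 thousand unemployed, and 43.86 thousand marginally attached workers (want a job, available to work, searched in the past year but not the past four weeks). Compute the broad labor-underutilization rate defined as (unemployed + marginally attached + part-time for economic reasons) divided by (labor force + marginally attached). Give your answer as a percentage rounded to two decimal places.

Labor force = 2,436.26 + 120.81 = 2,557.07 thousand.
Numerator = 120.81 + 43.86 + 57.73 = 222.40 thousand.
Denominator = 2,557.07 + 43.86 = 2,600.93 thousand.
Broad rate = 222.40 / 2,600.93 = 8.55%.

Broad underutilization rate ≈ 8.55%.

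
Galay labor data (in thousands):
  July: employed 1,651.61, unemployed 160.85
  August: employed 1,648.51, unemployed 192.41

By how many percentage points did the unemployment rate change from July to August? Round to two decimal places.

July: labor force = 1,651.61 + 160.85 = 1,812.46; u = 160.85/1,812.46 = 8.87%.
August: labor force = 1,648.51 + 192.41 = 1,840.92; u = 192.41/1,840.92 = 10.45%.
Change = 10.45% − 8.87% = +1.58 pp.

The unemployment rate changed by +1.58 percentage points.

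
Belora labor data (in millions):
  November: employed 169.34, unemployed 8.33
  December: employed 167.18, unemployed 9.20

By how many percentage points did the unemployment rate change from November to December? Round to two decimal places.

November: labor force = 169.34 + 8.33 = 177.67; u = 8.33/177.67 = 4.69%.
December: labor force = 167.18 + 9.20 = 176.38; u = 9.20/176.38 = 5.22%.
Change = 5.22% − 4.69% = +0.53 pp.

The unemployment rate changed by +0.53 percentage points.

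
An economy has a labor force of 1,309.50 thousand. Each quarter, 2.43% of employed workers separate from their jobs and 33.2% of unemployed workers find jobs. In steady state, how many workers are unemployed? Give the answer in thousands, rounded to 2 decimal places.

Steady-state unemployment rate u* = s/(s+f) = 2.43/(2.43+33.2) = 0.068201.
Unemployed = u* × labor force = 0.068201 × 1,309.50 ≈ 89.31 thousand.

About 89.31 thousand are unemployed in steady state.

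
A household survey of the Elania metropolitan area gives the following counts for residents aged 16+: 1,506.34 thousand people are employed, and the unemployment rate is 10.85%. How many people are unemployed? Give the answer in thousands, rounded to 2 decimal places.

About 183.33 thousand are unemployed.

Let U be the number unemployed. The labor force is E + U, and U/(E+U) = 0.1085.
So U = 0.1085 × 1,506.34 / (1 − 0.1085) = 163.4379 / 0.8915 ≈ 183.33 thousand.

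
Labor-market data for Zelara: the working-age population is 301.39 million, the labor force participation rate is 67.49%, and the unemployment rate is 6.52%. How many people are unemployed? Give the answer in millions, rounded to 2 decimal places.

Labor force = 0.6749 × 301.39 = 203.41 million.
Unemployed = 0.0652 × 203.41 ≈ 13.26 million.

About 13.26 million are unemployed.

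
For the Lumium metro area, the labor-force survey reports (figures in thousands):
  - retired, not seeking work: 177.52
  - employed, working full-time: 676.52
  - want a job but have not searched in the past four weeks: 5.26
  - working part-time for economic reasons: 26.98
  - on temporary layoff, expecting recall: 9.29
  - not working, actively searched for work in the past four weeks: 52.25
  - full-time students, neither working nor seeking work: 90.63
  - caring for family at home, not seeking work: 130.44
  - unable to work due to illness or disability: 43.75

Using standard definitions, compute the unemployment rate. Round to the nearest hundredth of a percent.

Employed = 676.52 + 26.98 = 703.50 thousand (anyone who worked, including part-time for economic reasons, counts as employed).
Unemployed = 9.29 + 52.25 = 61.54 thousand (jobless and actively searching, or on temporary layoff).
Labor force = 703.50 + 61.54 = 765.04 thousand.
Unemployment rate = 61.54 / 765.04 = 8.04%.

Unemployment rate ≈ 8.04%.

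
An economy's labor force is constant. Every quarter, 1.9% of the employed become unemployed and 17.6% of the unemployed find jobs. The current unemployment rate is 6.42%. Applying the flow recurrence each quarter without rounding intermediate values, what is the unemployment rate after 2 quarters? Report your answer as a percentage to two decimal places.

Unemployment rate after two quarters ≈ 7.59%.

With a fixed labor force, u_{t+1} = u_t + s·(1−u_t) − f·u_t = u_t·(1−s−f) + s.
Here 1−s−f = 0.805 and s = 0.019.
u_1 = 0.064200 × 0.805 + 0.019 = 0.070681.
u_2 = 0.070681 × 0.805 + 0.019 = 0.075898.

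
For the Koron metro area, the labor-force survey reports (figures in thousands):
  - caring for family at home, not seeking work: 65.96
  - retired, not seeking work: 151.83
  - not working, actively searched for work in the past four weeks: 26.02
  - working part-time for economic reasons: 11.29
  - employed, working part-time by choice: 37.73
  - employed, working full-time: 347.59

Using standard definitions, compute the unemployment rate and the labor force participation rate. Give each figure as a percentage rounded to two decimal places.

Employed = 11.29 + 37.73 + 347.59 = 396.61 thousand (anyone who worked, including part-time for economic reasons, counts as employed).
Unemployed = 26.02 thousand.
Labor force = 396.61 + 26.02 = 422.63 thousand.
Not in labor force = 65.96 + 151.83 = 217.79 thousand (those not working and not actively searching are outside the labor force).
Civilian working-age population = 422.63 + 217.79 = 640.42 thousand.
Unemployment rate = 26.02 / 422.63 = 6.16%.
Labor force participation rate = 422.63 / 640.42 = 65.99%.

Unemployment rate ≈ 6.16%; labor force participation rate ≈ 65.99%.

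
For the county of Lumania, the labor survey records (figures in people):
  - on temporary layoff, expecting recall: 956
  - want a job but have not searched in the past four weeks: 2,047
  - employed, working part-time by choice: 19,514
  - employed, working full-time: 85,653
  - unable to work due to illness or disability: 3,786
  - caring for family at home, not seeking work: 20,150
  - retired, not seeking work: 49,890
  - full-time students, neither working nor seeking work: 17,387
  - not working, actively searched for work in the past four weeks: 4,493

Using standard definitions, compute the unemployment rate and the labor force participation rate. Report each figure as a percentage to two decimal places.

Employed = 19,514 + 85,653 = 105,167.
Unemployed = 956 + 4,493 = 5,449 (jobless and actively searching, or on temporary layoff).
Labor force = 105,167 + 5,449 = 110,616.
Not in labor force = 2,047 + 3,786 + 20,150 + 49,890 + 17,387 = 93,260 (those not working and not actively searching are outside the labor force — including those who want a job but have given up searching).
Civilian working-age population = 110,616 + 93,260 = 203,876.
Unemployment rate = 5,449 / 110,616 = 4.93%.
Labor force participation rate = 110,616 / 203,876 = 54.26%.

Unemployment rate ≈ 4.93%; labor force participation rate ≈ 54.26%.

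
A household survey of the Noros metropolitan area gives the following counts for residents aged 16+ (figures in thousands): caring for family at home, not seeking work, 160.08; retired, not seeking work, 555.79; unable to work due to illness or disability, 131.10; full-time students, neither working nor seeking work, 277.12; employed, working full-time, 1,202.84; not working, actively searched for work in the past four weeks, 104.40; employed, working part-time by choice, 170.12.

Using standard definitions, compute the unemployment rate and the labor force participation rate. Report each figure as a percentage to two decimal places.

Unemployment rate ≈ 7.07%; labor force participation rate ≈ 56.79%.

Employed = 1,202.84 + 170.12 = 1,372.96 thousand.
Unemployed = 104.40 thousand.
Labor force = 1,372.96 + 104.40 = 1,477.36 thousand.
Not in labor force = 160.08 + 555.79 + 131.10 + 277.12 = 1,124.09 thousand (those not working and not actively searching are outside the labor force).
Civilian working-age population = 1,477.36 + 1,124.09 = 2,601.45 thousand.
Unemployment rate = 104.40 / 1,477.36 = 7.07%.
Labor force participation rate = 1,477.36 / 2,601.45 = 56.79%.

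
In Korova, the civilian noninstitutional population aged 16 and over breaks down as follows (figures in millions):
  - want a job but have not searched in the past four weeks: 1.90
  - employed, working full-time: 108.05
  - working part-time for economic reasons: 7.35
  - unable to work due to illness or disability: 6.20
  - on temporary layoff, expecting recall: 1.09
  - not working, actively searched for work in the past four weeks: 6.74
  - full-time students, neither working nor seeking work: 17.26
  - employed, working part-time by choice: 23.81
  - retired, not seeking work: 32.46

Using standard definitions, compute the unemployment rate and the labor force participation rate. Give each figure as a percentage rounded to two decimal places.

Employed = 108.05 + 7.35 + 23.81 = 139.21 million (anyone who worked, including part-time for economic reasons, counts as employed).
Unemployed = 1.09 + 6.74 = 7.83 million (jobless and actively searching, or on temporary layoff).
Labor force = 139.21 + 7.83 = 147.04 million.
Not in labor force = 1.90 + 6.20 + 17.26 + 32.46 = 57.82 million (those not working and not actively searching are outside the labor force — including those who want a job but have given up searching).
Civilian working-age population = 147.04 + 57.82 = 204.86 million.
Unemployment rate = 7.83 / 147.04 = 5.33%.
Labor force participation rate = 147.04 / 204.86 = 71.78%.

Unemployment rate ≈ 5.33%; labor force participation rate ≈ 71.78%.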